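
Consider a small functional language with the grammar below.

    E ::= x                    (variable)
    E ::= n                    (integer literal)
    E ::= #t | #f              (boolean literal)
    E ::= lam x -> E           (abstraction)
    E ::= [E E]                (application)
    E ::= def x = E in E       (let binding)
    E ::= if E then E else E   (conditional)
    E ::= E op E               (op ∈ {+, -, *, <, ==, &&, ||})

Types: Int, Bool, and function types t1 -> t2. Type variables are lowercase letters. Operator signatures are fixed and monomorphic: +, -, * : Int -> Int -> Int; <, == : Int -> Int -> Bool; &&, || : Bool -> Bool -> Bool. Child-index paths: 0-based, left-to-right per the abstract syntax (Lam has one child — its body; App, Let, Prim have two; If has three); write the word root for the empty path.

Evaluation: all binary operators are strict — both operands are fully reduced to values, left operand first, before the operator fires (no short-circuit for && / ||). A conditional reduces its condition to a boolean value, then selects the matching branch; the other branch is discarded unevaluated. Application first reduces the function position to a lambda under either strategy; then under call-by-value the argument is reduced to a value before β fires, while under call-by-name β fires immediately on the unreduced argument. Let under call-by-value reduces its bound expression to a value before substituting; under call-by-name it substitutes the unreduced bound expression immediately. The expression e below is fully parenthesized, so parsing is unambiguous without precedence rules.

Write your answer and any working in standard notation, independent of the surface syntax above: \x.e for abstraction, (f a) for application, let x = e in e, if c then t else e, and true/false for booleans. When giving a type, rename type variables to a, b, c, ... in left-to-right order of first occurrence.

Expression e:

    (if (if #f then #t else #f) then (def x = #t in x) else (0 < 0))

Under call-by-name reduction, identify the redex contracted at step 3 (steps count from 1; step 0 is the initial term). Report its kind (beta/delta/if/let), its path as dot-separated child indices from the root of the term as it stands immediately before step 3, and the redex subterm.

Working:
step 0: (if (if false then true else false) then (let x = true in x) else (0 < 0))
step 1: [if@0] (if false then (let x = true in x) else (0 < 0))
step 2: [if@root] (0 < 0)
step 3: [delta@root] false

Answer: delta at root : (0 < 0)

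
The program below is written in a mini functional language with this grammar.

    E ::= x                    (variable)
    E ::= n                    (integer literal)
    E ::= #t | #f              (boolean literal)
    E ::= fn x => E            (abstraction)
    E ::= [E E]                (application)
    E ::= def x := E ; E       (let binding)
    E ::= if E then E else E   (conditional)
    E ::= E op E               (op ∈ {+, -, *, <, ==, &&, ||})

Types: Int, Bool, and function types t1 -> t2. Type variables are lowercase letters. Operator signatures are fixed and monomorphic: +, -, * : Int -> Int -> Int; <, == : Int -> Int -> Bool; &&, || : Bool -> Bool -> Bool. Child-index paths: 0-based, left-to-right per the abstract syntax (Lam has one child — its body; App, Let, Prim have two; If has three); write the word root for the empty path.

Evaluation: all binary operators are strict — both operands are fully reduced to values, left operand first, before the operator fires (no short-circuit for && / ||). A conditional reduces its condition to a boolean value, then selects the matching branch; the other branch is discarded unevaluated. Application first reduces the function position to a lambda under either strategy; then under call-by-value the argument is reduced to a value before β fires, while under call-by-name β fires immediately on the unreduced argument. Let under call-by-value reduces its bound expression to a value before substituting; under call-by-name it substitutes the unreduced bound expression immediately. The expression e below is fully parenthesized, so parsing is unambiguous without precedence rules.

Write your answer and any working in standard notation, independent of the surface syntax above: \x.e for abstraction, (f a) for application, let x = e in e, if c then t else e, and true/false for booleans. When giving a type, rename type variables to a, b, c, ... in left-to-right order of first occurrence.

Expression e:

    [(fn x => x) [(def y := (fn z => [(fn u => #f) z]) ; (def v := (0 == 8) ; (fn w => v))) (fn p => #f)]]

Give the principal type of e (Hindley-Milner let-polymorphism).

Answer: Bool

Working:
x : a
\x._ : a -> a
\u._ : c -> Bool
z : b
  unify c -> Bool ~ b -> d
  unify c ~ b
  unify Bool ~ d
_ _ : Bool
\z._ : b -> Bool
let y : forall. b -> Bool
  unify Int ~ Int
  unify Int ~ Int
let v : Bool
v : Bool
\w._ : e -> Bool
\p._ : f -> Bool
  unify e -> Bool ~ (f -> Bool) -> g
  unify e ~ f -> Bool
  unify Bool ~ g
_ _ : Bool
  unify a -> a ~ Bool -> h
  unify a ~ Bool
  unify Bool ~ h
_ _ : Bool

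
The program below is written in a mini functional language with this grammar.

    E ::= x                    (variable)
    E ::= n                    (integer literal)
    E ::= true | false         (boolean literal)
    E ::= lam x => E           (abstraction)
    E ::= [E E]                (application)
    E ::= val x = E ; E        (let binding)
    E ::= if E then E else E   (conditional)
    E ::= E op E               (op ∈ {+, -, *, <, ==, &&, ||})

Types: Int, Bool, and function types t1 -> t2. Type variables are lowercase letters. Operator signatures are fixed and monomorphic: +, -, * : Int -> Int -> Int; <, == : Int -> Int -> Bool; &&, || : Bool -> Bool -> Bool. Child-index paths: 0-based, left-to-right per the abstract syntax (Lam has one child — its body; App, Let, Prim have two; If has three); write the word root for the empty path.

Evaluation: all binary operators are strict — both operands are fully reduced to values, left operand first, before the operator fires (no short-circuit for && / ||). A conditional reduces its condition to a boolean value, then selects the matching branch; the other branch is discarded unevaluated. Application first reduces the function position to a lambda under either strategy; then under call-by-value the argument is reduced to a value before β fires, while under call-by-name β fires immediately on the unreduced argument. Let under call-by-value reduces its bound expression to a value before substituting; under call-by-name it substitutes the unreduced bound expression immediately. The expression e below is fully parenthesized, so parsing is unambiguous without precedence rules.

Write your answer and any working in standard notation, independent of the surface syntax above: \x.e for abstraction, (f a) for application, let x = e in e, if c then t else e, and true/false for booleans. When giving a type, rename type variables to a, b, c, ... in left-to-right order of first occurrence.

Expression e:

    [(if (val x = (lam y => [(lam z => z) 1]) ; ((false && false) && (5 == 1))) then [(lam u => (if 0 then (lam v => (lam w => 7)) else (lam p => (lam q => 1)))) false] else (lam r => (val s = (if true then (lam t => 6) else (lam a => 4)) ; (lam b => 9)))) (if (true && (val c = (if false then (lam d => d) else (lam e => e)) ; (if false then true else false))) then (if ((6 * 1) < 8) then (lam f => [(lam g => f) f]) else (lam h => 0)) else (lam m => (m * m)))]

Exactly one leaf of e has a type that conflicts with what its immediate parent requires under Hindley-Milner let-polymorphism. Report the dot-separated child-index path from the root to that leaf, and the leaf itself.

Working:
z : b
\z._ : b -> b
  unify b -> b ~ Int -> c
  unify b ~ Int
  unify Int ~ c
_ _ : Int
\y._ : a -> Int
let x : forall. a -> Int
  unify Bool ~ Bool
  unify Bool ~ Bool
  unify Bool ~ Bool
  unify Int ~ Int
  unify Int ~ Int
  unify Bool ~ Bool
  unify Bool ~ Bool
  unify Int ~ Bool
  FAIL: mismatch Int ~ Bool

Answer: 0.1.0.0.0 : 0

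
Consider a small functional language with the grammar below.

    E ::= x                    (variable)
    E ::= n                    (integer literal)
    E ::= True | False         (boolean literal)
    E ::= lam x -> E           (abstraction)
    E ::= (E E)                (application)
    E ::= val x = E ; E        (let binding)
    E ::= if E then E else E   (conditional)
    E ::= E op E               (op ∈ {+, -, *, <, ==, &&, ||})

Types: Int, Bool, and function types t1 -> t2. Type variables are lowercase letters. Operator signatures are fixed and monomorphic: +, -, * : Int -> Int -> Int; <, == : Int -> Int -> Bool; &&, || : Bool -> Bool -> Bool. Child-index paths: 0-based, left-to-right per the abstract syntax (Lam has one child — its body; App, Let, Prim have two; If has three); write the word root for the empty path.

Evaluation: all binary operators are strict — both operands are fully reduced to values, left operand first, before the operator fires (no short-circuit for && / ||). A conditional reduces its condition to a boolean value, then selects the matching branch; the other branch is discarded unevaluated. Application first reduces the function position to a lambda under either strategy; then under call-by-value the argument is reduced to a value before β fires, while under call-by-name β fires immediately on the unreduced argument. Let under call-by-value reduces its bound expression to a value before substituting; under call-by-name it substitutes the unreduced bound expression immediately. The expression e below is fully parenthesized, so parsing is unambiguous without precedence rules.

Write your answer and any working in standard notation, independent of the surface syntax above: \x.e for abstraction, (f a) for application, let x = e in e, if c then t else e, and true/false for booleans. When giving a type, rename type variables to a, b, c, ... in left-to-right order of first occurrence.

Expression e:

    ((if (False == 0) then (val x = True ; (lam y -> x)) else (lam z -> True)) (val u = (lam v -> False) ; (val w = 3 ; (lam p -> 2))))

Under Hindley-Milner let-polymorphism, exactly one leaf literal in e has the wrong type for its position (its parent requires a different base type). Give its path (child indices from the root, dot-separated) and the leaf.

Answer: 0.0.0 : false

Derivation:
  unify Bool ~ Int
  FAIL: mismatch Bool ~ Int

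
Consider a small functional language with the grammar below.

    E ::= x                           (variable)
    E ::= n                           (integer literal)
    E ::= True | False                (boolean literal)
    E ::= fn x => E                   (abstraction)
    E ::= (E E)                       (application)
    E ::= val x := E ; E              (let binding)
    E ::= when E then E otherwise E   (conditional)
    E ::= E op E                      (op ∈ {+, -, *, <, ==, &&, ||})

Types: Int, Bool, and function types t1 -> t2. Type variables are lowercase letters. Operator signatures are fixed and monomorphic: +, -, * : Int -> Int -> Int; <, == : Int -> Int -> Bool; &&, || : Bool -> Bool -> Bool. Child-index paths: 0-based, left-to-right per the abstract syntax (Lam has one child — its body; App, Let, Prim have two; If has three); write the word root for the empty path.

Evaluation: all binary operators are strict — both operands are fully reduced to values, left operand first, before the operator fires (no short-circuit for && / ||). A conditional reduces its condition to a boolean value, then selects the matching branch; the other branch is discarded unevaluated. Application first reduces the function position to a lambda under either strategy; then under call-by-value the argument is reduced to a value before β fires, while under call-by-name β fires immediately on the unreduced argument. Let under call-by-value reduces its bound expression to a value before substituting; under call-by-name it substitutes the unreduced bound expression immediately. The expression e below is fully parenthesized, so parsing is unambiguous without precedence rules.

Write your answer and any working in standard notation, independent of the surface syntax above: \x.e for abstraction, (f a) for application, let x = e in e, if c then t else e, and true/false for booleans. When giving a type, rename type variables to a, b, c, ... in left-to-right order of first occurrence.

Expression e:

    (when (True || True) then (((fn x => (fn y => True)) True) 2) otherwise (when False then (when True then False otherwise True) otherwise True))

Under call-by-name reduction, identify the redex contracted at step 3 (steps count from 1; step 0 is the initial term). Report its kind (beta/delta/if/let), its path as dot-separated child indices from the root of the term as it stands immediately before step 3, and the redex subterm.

Answer: beta at 0 : ((\x.(\y.true)) true)

Working:
step 0: (if (true || true) then (((\x.(\y.true)) true) 2) else (if false then (if true then false else true) else true))
step 1: [delta@0] (if true then (((\x.(\y.true)) true) 2) else (if false then (if true then false else true) else true))
step 2: [if@root] (((\x.(\y.true)) true) 2)
step 3: [beta@0] ((\y.true) 2)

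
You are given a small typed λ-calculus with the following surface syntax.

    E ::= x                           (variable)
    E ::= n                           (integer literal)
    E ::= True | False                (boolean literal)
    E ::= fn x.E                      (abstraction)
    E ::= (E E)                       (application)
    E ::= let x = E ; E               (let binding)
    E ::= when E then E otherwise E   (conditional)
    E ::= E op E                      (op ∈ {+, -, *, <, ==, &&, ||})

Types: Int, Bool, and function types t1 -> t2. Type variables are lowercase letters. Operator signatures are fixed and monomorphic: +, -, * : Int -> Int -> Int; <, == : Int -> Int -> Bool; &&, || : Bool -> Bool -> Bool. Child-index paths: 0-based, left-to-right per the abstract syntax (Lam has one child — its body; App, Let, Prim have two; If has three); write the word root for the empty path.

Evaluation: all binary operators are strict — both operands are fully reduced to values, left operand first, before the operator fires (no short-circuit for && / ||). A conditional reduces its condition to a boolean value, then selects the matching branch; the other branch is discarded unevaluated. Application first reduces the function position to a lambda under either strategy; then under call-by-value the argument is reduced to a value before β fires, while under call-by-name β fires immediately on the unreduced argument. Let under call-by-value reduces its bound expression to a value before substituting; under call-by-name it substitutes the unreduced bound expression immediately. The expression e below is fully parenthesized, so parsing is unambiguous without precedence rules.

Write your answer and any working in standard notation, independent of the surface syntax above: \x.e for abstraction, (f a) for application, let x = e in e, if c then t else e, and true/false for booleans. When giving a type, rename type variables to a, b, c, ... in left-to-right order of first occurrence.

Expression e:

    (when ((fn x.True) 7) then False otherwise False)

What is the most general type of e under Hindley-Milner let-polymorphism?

Trace:
\x._ : a -> Bool
  unify a -> Bool ~ Int -> b
  unify a ~ Int
  unify Bool ~ b
_ _ : Bool
  unify Bool ~ Bool
  unify Bool ~ Bool

Answer: Bool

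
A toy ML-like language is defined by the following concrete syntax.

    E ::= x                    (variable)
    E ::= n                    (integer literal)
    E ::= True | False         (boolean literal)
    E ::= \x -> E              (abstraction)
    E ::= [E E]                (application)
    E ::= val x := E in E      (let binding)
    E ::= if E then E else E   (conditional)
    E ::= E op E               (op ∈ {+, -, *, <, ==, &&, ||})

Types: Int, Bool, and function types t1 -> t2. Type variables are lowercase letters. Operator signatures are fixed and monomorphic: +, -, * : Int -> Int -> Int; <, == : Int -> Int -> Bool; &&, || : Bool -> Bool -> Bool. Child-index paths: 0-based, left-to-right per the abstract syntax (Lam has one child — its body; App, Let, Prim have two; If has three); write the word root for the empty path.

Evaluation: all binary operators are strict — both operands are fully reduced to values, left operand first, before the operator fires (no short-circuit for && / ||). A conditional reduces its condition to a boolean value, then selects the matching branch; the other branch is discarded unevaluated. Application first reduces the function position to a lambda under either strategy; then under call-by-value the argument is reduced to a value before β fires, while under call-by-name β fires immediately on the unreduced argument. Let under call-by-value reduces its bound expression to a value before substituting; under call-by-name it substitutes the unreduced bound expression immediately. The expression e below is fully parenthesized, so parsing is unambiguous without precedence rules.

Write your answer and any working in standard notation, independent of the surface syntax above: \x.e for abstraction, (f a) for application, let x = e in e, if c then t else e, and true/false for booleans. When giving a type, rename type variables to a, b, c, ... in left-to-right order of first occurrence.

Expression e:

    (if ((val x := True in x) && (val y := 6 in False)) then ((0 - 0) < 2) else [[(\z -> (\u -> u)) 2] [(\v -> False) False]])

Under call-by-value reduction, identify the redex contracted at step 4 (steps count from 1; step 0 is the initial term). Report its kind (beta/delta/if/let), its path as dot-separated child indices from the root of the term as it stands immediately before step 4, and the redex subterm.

Answer: if at root : (if false then ((0 - 0) < 2) else (((\z.(\u.u)) 2) ((\v.false) false)))

Trace:
step 0: (if ((let x = true in x) && (let y = 6 in false)) then ((0 - 0) < 2) else (((\z.(\u.u)) 2) ((\v.false) false)))
step 1: [let@0.0] (if (true && (let y = 6 in false)) then ((0 - 0) < 2) else (((\z.(\u.u)) 2) ((\v.false) false)))
step 2: [let@0.1] (if (true && false) then ((0 - 0) < 2) else (((\z.(\u.u)) 2) ((\v.false) false)))
step 3: [delta@0] (if false then ((0 - 0) < 2) else (((\z.(\u.u)) 2) ((\v.false) false)))
step 4: [if@root] (((\z.(\u.u)) 2) ((\v.false) false))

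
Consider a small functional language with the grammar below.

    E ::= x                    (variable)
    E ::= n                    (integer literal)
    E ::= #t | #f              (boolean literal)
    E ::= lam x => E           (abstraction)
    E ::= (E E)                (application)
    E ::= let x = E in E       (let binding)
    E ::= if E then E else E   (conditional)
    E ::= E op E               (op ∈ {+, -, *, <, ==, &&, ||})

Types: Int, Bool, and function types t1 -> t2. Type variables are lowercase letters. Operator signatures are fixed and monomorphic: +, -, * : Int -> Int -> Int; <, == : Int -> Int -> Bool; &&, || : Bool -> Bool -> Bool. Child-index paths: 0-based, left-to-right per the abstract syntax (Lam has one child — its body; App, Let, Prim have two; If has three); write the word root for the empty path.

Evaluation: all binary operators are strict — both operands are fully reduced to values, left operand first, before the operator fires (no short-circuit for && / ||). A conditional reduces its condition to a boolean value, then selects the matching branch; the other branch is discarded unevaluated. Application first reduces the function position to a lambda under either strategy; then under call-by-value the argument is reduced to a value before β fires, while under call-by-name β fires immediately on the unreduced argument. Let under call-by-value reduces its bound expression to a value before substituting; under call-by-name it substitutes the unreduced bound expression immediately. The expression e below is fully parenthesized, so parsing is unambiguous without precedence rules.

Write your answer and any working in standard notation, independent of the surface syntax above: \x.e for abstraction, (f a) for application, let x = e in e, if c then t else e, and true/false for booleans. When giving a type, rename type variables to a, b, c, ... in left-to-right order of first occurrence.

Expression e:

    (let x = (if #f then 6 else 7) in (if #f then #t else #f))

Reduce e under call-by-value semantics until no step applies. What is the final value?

Answer: false

Derivation:
step 0: (let x = (if false then 6 else 7) in (if false then true else false))
step 1: [if@0] (let x = 7 in (if false then true else false))
step 2: [let@root] (if false then true else false)
step 3: [if@root] false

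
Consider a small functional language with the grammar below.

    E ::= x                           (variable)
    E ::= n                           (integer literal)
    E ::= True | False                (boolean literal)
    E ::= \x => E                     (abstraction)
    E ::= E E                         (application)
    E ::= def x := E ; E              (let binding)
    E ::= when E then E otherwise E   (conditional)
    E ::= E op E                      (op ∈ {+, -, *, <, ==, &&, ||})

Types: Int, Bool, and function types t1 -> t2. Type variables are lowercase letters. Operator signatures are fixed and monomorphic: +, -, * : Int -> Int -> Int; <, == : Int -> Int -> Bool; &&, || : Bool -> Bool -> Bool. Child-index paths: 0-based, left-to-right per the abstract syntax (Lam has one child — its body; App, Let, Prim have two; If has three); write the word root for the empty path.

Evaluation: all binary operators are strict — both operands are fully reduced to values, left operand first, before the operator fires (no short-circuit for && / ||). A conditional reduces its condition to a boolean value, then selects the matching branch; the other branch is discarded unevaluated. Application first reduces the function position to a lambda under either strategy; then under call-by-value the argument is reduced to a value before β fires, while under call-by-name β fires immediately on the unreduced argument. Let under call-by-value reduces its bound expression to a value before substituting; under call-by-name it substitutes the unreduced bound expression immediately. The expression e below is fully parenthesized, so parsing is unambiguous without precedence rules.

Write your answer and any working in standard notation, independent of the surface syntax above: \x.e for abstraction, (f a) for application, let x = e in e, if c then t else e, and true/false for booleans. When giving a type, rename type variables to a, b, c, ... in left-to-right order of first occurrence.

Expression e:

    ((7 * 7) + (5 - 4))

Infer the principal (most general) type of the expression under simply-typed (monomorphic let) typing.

Working:
  unify Int ~ Int
  unify Int ~ Int
  unify Int ~ Int
  unify Int ~ Int
  unify Int ~ Int
  unify Int ~ Int

Answer: Int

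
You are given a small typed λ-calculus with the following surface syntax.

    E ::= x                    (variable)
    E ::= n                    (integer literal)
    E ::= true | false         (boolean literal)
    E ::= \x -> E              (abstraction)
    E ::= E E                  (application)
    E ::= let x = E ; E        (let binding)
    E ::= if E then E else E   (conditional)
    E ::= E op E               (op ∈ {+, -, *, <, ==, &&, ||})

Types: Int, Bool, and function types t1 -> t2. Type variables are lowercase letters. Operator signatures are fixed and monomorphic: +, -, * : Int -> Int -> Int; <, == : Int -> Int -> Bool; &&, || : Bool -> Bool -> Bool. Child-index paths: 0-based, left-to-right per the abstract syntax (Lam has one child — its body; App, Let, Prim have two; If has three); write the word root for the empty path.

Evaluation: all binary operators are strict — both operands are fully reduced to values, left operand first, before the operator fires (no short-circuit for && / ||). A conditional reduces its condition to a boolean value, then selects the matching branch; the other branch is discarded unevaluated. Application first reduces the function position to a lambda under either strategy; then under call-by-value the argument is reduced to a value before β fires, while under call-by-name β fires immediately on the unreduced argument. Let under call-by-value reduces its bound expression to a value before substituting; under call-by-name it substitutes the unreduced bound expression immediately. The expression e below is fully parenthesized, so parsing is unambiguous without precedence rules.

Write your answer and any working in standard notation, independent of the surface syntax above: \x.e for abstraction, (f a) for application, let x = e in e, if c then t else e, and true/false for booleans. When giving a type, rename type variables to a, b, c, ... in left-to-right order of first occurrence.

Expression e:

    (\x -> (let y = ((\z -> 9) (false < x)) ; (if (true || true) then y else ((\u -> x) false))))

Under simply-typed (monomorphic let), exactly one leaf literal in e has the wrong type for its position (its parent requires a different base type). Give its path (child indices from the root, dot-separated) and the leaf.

Working:
\z._ : b -> Int
  unify Bool ~ Int
  FAIL: mismatch Bool ~ Int

Answer: 0.0.1.0 : false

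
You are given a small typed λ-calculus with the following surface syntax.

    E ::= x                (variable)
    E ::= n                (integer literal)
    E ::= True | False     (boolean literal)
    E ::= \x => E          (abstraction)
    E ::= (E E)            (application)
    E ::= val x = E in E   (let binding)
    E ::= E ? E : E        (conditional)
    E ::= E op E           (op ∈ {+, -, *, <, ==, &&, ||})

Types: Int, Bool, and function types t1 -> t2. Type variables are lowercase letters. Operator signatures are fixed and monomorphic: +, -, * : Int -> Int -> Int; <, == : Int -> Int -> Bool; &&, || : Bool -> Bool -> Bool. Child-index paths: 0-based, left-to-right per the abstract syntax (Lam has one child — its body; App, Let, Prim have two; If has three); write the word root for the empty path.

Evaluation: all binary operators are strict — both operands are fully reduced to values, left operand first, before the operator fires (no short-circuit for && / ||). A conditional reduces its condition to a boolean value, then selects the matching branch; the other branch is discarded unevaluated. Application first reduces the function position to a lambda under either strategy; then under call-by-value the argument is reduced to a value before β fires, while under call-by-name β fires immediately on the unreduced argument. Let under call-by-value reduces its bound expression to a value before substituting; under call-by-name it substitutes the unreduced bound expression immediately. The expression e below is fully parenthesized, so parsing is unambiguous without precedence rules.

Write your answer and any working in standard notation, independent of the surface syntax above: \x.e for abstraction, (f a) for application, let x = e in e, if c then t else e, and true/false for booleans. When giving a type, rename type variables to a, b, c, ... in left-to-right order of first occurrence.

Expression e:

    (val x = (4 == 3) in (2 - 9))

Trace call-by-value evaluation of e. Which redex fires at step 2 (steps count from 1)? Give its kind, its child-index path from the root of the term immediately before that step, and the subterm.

Working:
step 0: (let x = (4 == 3) in (2 - 9))
step 1: [delta@0] (let x = false in (2 - 9))
step 2: [let@root] (2 - 9)

Answer: let at root : (let x = false in (2 - 9))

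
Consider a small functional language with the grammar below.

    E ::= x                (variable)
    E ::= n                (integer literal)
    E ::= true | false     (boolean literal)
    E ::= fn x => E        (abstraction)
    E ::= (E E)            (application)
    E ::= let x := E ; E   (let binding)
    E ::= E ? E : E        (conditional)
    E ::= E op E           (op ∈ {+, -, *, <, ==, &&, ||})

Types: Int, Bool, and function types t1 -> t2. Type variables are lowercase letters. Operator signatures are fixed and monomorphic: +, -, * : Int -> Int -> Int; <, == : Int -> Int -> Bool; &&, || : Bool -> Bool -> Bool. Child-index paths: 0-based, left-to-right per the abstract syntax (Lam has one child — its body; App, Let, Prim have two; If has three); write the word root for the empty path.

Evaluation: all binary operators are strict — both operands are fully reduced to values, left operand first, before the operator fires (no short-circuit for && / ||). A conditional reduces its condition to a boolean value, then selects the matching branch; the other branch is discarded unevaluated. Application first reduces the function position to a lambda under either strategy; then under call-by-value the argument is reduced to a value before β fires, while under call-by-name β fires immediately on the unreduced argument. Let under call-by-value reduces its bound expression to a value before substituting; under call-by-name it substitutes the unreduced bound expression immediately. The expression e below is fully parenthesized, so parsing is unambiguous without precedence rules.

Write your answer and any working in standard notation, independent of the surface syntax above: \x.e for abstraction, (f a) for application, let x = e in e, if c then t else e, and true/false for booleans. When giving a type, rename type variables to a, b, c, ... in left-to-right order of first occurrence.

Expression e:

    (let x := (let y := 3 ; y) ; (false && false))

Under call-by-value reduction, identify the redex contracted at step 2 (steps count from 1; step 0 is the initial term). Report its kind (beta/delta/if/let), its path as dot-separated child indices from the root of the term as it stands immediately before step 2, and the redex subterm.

Answer: let at root : (let x = 3 in (false && false))

Trace:
step 0: (let x = (let y = 3 in y) in (false && false))
step 1: [let@0] (let x = 3 in (false && false))
step 2: [let@root] (false && false)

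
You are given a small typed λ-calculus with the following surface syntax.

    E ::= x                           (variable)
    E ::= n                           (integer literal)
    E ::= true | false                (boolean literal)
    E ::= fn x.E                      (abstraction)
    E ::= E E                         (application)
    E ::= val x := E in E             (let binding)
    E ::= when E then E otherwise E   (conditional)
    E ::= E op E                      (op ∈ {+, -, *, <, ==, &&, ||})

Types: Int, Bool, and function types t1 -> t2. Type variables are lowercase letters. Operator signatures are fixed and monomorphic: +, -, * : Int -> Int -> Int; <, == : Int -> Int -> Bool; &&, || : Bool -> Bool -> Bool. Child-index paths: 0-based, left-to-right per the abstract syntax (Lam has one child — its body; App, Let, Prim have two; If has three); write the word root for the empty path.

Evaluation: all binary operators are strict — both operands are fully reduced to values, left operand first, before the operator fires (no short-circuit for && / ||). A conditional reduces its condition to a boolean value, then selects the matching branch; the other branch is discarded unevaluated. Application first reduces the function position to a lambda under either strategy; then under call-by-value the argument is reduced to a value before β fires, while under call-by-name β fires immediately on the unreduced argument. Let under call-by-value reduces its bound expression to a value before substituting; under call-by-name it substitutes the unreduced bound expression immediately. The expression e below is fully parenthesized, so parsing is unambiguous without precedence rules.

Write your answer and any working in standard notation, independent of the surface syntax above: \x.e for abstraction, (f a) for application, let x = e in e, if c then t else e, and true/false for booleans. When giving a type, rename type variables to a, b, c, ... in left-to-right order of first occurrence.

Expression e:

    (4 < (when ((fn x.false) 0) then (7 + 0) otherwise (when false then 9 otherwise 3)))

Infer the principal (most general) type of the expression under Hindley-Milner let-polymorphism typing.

Answer: Bool

Derivation:
  unify Int ~ Int
\x._ : a -> Bool
  unify a -> Bool ~ Int -> b
  unify a ~ Int
  unify Bool ~ b
_ _ : Bool
  unify Bool ~ Bool
  unify Int ~ Int
  unify Int ~ Int
  unify Bool ~ Bool
  unify Int ~ Int
  unify Int ~ Int
  unify Int ~ Int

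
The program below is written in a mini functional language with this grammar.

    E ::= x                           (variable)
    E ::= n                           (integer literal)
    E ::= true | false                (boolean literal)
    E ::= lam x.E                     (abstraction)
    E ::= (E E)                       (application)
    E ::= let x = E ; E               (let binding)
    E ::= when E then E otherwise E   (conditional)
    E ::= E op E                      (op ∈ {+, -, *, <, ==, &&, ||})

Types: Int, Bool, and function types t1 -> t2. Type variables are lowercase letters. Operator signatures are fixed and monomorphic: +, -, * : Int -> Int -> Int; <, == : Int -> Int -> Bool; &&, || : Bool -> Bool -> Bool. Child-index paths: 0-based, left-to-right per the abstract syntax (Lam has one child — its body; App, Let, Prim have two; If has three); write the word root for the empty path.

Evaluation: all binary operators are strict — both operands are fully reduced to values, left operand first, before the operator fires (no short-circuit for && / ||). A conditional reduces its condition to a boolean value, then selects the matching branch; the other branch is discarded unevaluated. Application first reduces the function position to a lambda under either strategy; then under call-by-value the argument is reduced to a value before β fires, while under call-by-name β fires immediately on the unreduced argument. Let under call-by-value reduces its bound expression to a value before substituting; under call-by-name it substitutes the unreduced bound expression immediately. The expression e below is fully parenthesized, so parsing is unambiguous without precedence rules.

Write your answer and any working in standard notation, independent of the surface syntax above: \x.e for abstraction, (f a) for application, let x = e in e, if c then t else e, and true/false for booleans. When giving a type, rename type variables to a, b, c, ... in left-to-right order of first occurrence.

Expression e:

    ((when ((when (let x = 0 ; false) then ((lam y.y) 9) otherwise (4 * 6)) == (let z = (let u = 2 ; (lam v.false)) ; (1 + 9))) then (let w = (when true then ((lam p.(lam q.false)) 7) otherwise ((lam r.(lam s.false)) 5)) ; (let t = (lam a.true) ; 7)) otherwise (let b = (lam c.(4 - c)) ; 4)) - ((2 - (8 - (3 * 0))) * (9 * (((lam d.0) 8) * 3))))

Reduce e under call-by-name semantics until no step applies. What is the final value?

Answer: 4

Working:
step 0: ((if ((if (let x = 0 in false) then ((\y.y) 9) else (4 * 6)) == (let z = (let u = 2 in (\v.false)) in (1 + 9))) then (let w = (if true then ((\p.(\q.false)) 7) else ((\r.(\s.false)) 5)) in (let t = (\a.true) in 7)) else (let b = (\c.(4 - c)) in 4)) - ((2 - (8 - (3 * 0))) * (9 * (((\d.0) 8) * 3))))
step 1: [let@0.0.0.0] ((if ((if false then ((\y.y) 9) else (4 * 6)) == (let z = (let u = 2 in (\v.false)) in (1 + 9))) then (let w = (if true then ((\p.(\q.false)) 7) else ((\r.(\s.false)) 5)) in (let t = (\a.true) in 7)) else (let b = (\c.(4 - c)) in 4)) - ((2 - (8 - (3 * 0))) * (9 * (((\d.0) 8) * 3))))
step 2: [if@0.0.0] ((if ((4 * 6) == (let z = (let u = 2 in (\v.false)) in (1 + 9))) then (let w = (if true then ((\p.(\q.false)) 7) else ((\r.(\s.false)) 5)) in (let t = (\a.true) in 7)) else (let b = (\c.(4 - c)) in 4)) - ((2 - (8 - (3 * 0))) * (9 * (((\d.0) 8) * 3))))
step 3: [delta@0.0.0] ((if (24 == (let z = (let u = 2 in (\v.false)) in (1 + 9))) then (let w = (if true then ((\p.(\q.false)) 7) else ((\r.(\s.false)) 5)) in (let t = (\a.true) in 7)) else (let b = (\c.(4 - c)) in 4)) - ((2 - (8 - (3 * 0))) * (9 * (((\d.0) 8) * 3))))
step 4: [let@0.0.1] ((if (24 == (1 + 9)) then (let w = (if true then ((\p.(\q.false)) 7) else ((\r.(\s.false)) 5)) in (let t = (\a.true) in 7)) else (let b = (\c.(4 - c)) in 4)) - ((2 - (8 - (3 * 0))) * (9 * (((\d.0) 8) * 3))))
step 5: [delta@0.0.1] ((if (24 == 10) then (let w = (if true then ((\p.(\q.false)) 7) else ((\r.(\s.false)) 5)) in (let t = (\a.true) in 7)) else (let b = (\c.(4 - c)) in 4)) - ((2 - (8 - (3 * 0))) * (9 * (((\d.0) 8) * 3))))
step 6: [delta@0.0] ((if false then (let w = (if true then ((\p.(\q.false)) 7) else ((\r.(\s.false)) 5)) in (let t = (\a.true) in 7)) else (let b = (\c.(4 - c)) in 4)) - ((2 - (8 - (3 * 0))) * (9 * (((\d.0) 8) * 3))))
step 7: [if@0] ((let b = (\c.(4 - c)) in 4) - ((2 - (8 - (3 * 0))) * (9 * (((\d.0) 8) * 3))))
step 8: [let@0] (4 - ((2 - (8 - (3 * 0))) * (9 * (((\d.0) 8) * 3))))
step 9: [delta@1.0.1.1] (4 - ((2 - (8 - 0)) * (9 * (((\d.0) 8) * 3))))
step 10: [delta@1.0.1] (4 - ((2 - 8) * (9 * (((\d.0) 8) * 3))))
step 11: [delta@1.0] (4 - (-6 * (9 * (((\d.0) 8) * 3))))
step 12: [beta@1.1.1.0] (4 - (-6 * (9 * (0 * 3))))
step 13: [delta@1.1.1] (4 - (-6 * (9 * 0)))
step 14: [delta@1.1] (4 - (-6 * 0))
step 15: [delta@1] (4 - 0)
step 16: [delta@root] 4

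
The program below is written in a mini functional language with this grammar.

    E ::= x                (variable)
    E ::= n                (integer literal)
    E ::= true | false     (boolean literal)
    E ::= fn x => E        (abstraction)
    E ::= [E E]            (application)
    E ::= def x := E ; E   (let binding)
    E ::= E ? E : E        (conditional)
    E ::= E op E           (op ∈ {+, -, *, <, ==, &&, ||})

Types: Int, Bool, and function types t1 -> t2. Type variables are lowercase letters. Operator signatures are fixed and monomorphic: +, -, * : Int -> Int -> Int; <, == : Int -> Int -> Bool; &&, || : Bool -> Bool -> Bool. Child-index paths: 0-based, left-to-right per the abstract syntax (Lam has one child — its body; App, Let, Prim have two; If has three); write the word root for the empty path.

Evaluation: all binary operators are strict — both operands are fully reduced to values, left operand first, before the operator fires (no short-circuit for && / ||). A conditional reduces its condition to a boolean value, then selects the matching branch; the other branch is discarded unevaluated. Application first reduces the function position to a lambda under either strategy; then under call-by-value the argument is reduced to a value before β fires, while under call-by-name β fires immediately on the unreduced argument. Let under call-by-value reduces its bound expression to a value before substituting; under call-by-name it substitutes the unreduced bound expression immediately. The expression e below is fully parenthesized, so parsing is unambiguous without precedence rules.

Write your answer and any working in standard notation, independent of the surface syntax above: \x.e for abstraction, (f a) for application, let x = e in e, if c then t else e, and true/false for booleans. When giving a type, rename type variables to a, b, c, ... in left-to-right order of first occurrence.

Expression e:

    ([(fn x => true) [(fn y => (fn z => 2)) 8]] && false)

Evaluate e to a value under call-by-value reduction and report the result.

Answer: false

Working:
step 0: (((\x.true) ((\y.(\z.2)) 8)) && false)
step 1: [beta@0.1] (((\x.true) (\z.2)) && false)
step 2: [beta@0] (true && false)
step 3: [delta@root] false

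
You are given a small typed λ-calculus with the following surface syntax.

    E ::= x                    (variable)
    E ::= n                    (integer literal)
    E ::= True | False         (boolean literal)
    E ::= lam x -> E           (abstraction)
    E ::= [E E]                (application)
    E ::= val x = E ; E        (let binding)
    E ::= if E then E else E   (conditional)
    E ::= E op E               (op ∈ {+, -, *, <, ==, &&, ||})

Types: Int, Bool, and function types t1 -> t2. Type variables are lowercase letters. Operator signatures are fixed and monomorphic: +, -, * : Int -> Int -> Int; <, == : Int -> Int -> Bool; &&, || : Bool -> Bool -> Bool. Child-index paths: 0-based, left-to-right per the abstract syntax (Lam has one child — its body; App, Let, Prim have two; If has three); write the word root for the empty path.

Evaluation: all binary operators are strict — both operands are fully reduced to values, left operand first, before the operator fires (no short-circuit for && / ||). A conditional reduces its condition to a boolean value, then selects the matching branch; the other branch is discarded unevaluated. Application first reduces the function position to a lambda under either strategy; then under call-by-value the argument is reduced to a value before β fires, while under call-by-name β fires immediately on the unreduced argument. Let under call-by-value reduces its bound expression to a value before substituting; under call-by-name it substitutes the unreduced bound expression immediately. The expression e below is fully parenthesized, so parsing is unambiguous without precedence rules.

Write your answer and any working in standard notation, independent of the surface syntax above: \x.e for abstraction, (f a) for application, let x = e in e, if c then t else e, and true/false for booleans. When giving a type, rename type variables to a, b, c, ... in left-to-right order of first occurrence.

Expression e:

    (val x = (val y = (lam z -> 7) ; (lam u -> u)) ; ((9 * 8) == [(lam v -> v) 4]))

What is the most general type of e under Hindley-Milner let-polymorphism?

Answer: Bool

Derivation:
\z._ : a -> Int
let y : forall. a -> Int
u : b
\u._ : b -> b
let x : forall. b -> b
  unify Int ~ Int
  unify Int ~ Int
  unify Int ~ Int
v : c
\v._ : c -> c
  unify c -> c ~ Int -> d
  unify c ~ Int
  unify Int ~ d
_ _ : Int
  unify Int ~ Int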